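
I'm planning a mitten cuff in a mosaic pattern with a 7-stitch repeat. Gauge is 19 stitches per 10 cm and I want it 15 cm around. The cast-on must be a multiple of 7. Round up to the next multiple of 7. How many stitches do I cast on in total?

19 / 10 = 1.9 sts per cm.
15 × 1.9 = 28.50 sts.
Next multiple of 7: 35.

Cast on 35 stitches.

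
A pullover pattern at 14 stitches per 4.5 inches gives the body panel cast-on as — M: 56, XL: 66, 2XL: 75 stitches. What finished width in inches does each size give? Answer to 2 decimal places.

M 18.00 inches; XL 21.21 inches; 2XL 24.11 inches.

14/4.5 = 3.111 sts per in.
M: 56 / 3.111 = 18.000 → 18.00 in.
XL: 66 / 3.111 = 21.214 → 21.21 in.
2XL: 75 / 3.111 = 24.107 → 24.11 in.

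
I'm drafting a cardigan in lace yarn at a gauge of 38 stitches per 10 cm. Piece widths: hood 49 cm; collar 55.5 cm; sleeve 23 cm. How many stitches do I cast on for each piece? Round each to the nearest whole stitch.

Rate = 38/10 = 3.8 sts per cm.
hood: 49 × 3.8 = 186.20 → 186.
collar: 55.5 × 3.8 = 210.90 → 211.
sleeve: 23 × 3.8 = 87.40 → 87.

hood 186; collar 211; sleeve 87.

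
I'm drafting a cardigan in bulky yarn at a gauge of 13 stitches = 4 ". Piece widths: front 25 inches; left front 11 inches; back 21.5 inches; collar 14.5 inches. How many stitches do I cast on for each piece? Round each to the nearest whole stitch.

Rate = 13/4 = 3.25 sts per in.
front: 25 × 3.25 = 81.25 → 81.
left front: 11 × 3.25 = 35.75 → 36.
back: 21.5 × 3.25 = 69.88 → 70.
collar: 14.5 × 3.25 = 47.12 → 47.

front 81; left front 36; back 70; collar 47.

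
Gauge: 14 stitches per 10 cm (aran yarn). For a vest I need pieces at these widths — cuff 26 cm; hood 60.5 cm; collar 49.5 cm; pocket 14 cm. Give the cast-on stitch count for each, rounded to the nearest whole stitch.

Rate = 14/10 = 1.4 sts per cm.
cuff: 26 × 1.4 = 36.40 → 36.
hood: 60.5 × 1.4 = 84.70 → 85.
collar: 49.5 × 1.4 = 69.30 → 69.
pocket: 14 × 1.4 = 19.60 → 20.

cuff 36; hood 85; collar 69; pocket 20.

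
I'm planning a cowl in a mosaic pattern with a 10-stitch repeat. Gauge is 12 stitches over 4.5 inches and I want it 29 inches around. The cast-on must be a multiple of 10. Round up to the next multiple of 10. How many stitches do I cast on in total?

Cast on 80 stitches.

12 / 4.5 = 2.667 sts per inch.
29 × 2.667 = 77.33 sts.
Next multiple of 10: 80.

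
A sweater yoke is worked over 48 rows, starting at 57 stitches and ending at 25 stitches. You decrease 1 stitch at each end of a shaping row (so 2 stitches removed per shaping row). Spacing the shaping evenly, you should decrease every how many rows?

Decrease every 3rd row.

Stitches to remove: |25 − 57| = 32.
Shaping rows needed: 32 / 2 = 16.
48 rows / 16 = every 3 rows.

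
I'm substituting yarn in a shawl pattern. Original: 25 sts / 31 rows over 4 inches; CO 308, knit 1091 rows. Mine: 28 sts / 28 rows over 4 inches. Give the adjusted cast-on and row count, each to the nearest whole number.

Cast on 345 stitches; work 985 rows.

Stitches: 308 × 28/25 = 344.96 → 345.
Rows: 1091 × 28/31 = 985.42 → 985.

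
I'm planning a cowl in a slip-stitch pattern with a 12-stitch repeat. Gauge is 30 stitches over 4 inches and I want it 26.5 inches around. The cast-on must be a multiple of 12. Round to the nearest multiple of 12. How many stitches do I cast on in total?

30 / 4 = 7.5 sts per inch.
26.5 × 7.5 = 198.75 sts.
Nearest multiple of 12: 204.

CO 204 sts.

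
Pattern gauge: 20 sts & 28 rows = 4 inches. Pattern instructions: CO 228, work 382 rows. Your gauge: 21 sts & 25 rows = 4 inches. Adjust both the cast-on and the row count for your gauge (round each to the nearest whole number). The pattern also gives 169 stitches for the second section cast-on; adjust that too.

Cast on 239 stitches; work 341 rows; second section cast-on 177 stitches.

Stitches: 228 × 21/20 = 239.40 → 239.
Rows: 382 × 25/28 = 341.07 → 341.
second section cast-on: 169 × 21/20 = 177.45 → 177.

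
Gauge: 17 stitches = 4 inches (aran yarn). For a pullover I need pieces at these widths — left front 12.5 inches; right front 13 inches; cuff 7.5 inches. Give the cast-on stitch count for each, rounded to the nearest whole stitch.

left front 53; right front 55; cuff 32.

Rate = 17/4 = 4.25 sts per in.
left front: 12.5 × 4.25 = 53.12 → 53.
right front: 13 × 4.25 = 55.25 → 55.
cuff: 7.5 × 4.25 = 31.88 → 32.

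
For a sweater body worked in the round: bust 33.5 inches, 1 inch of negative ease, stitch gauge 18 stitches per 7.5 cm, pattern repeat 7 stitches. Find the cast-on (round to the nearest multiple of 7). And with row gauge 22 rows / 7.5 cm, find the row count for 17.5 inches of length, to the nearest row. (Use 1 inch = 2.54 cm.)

Cast on 196 stitches; work 130 rows.

Finished = 33.5 − 1 = 32.5 inches.
32.5 inches × 2.54 = 82.55 cm.
18/7.5 = 2.4 sts per cm; 82.55 × 2.4 = 198.12 sts.
Nearest multiple of 7 → 196.
17.5 inches = 44.45 cm; × 2.933 = 130.39 → 130 rows.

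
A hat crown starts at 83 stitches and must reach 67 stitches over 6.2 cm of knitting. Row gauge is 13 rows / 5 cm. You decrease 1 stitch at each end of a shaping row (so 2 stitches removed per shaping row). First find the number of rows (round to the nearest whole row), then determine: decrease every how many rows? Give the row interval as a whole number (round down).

Rows = 6.2 × 2.6 = 16.1 → 16 rows.
Stitches to remove: 16 → 8 shaping rows (at 2 st each).
16 / 8 = 2.00 → every 2 rows.

Decrease every 2nd row.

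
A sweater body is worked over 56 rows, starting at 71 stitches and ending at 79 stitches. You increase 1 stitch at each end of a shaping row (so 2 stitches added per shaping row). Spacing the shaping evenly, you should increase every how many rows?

Stitches to add: |79 − 71| = 8.
Shaping rows needed: 8 / 2 = 4.
56 rows / 4 = every 14 rows.

Increase every 14th row.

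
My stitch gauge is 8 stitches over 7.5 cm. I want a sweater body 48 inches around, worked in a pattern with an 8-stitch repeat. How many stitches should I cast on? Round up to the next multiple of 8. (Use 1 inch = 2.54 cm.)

48 in = 48 × 2.54 = 121.92 cm.
8 / 7.5 = 1.067 sts/cm.
121.92 × 1.067 = 130.05 sts.
→ 136.

Cast on 136 stitches.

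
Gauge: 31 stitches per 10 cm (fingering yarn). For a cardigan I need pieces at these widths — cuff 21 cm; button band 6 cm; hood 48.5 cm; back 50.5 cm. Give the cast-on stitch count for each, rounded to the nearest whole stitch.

cuff 65; button band 19; hood 150; back 157.

Rate = 31/10 = 3.1 sts per cm.
cuff: 21 × 3.1 = 65.10 → 65.
button band: 6 × 3.1 = 18.60 → 19.
hood: 48.5 × 3.1 = 150.35 → 150.
back: 50.5 × 3.1 = 156.55 → 157.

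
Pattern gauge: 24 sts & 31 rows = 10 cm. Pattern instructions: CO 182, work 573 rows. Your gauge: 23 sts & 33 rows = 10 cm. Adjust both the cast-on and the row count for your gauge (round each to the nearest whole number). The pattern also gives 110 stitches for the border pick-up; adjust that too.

Stitches: 182 × 23/24 = 174.42 → 174.
Rows: 573 × 33/31 = 609.97 → 610.
border pick-up: 110 × 23/24 = 105.42 → 105.

Cast on 174 stitches; work 610 rows; border pick-up 105 stitches.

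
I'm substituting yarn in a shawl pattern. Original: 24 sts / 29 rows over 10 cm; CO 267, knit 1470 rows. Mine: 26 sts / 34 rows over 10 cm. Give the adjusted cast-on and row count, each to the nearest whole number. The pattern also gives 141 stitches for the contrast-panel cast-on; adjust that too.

Stitches: 267 × 26/24 = 289.25 → 289.
Rows: 1470 × 34/29 = 1723.45 → 1723.
contrast-panel cast-on: 141 × 26/24 = 152.75 → 153.

Cast on 289 stitches; work 1723 rows; contrast-panel cast-on 153 stitches.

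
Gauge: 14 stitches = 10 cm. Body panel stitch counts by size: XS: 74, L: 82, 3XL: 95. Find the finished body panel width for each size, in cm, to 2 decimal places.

XS 52.86 cm; L 58.57 cm; 3XL 67.86 cm.

14/10 = 1.4 sts per cm.
XS: 74 / 1.4 = 52.857 → 52.86 cm.
L: 82 / 1.4 = 58.571 → 58.57 cm.
3XL: 95 / 1.4 = 67.857 → 67.86 cm.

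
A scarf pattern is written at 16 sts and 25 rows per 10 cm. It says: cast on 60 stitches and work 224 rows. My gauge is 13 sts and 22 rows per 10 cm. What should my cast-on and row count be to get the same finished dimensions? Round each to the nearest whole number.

Stitches: 60 × 13/16 = 48.75 → 49.
Rows: 224 × 22/25 = 197.12 → 197.

Cast on 49 stitches; work 197 rows.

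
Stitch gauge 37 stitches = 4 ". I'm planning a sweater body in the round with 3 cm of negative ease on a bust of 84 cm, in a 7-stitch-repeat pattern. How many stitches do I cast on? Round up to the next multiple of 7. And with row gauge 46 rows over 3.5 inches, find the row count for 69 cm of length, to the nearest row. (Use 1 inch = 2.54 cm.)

Cast on 301 stitches; work 357 rows.

Finished = 84 − 3 = 81 cm.
81 cm × 1/2.54 = 31.89 inches.
37/4 = 9.25 sts per in; 31.89 × 9.25 = 294.98 sts.
Next multiple of 7 → 301.
69 cm = 27.17 inches; × 13.143 = 357.03 → 357 rows.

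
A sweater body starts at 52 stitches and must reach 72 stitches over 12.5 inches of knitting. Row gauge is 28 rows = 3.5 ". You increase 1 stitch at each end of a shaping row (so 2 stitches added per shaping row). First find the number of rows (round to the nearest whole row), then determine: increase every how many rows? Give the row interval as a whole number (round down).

Increase every 10th row.

Rows = 12.5 × 8 = 100.0 → 100 rows.
Stitches to add: 20 → 10 shaping rows (at 2 st each).
100 / 10 = 10.00 → every 10 rows.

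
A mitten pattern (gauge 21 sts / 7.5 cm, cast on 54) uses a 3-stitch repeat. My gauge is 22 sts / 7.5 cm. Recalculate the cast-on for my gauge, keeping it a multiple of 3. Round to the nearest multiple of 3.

54 × 22 / 21 = 56.57.
Nearest multiple of 3: 57.

Cast on 57 stitches.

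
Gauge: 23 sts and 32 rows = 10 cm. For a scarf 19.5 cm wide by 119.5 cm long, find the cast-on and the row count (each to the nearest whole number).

Stitch gauge = 23/10 = 2.3 sts/cm; 19.5 × 2.3 = 44.85 → 45 sts.
Row gauge = 32/10 = 3.2 rows/cm; 119.5 × 3.2 = 382.40 → 382 rows.

Cast on 45 stitches and work 382 rows.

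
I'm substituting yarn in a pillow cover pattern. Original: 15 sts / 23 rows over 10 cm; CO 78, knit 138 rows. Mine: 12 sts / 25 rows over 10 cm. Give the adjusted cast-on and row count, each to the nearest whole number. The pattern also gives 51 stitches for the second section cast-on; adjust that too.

Cast on 62 stitches; work 150 rows; second section cast-on 41 stitches.

Stitches: 78 × 12/15 = 62.40 → 62.
Rows: 138 × 25/23 = 150.00 → 150.
second section cast-on: 51 × 12/15 = 40.80 → 41.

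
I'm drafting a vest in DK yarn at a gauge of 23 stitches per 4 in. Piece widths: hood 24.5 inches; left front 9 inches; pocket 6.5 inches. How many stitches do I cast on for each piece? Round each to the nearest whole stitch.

hood 141; left front 52; pocket 37.

Rate = 23/4 = 5.75 sts per in.
hood: 24.5 × 5.75 = 140.88 → 141.
left front: 9 × 5.75 = 51.75 → 52.
pocket: 6.5 × 5.75 = 37.38 → 37.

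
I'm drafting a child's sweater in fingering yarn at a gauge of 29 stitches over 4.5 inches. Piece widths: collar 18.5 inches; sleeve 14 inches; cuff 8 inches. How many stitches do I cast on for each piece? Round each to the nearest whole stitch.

Rate = 29/4.5 = 6.444 sts per in.
collar: 18.5 × 6.444 = 119.22 → 119.
sleeve: 14 × 6.444 = 90.22 → 90.
cuff: 8 × 6.444 = 51.56 → 52.

collar 119; sleeve 90; cuff 52.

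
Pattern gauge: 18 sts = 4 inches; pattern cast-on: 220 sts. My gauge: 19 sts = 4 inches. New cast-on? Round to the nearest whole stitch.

CO 232 sts.

Scale factor = 19 / 18 = 1.056.
220 × 19 / 18 = 232.22 sts.
→ 232 sts.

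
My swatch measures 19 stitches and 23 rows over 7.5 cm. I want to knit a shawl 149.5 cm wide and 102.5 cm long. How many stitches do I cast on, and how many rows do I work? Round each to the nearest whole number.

Cast on 379 stitches and work 314 rows.

Stitch gauge = 19/7.5 = 2.533 sts/cm; 149.5 × 2.533 = 378.73 → 379 sts.
Row gauge = 23/7.5 = 3.067 rows/cm; 102.5 × 3.067 = 314.33 → 314 rows.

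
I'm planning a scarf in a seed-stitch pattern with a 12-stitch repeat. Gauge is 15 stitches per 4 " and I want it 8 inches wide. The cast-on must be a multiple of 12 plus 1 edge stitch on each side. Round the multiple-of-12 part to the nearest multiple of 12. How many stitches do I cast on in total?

CO 26 sts.

15 / 4 = 3.75 sts per inch.
8 × 3.75 = 30.00 sts.
Less 2 edge sts → 28.00 for the repeat.
Nearest multiple of 12: 24.
Add back 2 edge sts → 26.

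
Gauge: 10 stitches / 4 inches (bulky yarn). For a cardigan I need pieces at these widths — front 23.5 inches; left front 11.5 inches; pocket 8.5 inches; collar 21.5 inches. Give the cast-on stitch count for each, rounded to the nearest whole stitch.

Rate = 10/4 = 2.5 sts per in.
front: 23.5 × 2.5 = 58.75 → 59.
left front: 11.5 × 2.5 = 28.75 → 29.
pocket: 8.5 × 2.5 = 21.25 → 21.
collar: 21.5 × 2.5 = 53.75 → 54.

front 59; left front 29; pocket 21; collar 54.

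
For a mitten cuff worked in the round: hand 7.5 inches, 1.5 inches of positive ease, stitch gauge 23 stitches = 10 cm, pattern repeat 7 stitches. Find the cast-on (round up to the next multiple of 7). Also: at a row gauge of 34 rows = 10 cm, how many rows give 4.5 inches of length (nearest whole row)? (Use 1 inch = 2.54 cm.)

Cast on 56 stitches; work 39 rows.

Finished = 7.5 + 1.5 = 9 inches.
9 inches × 2.54 = 22.86 cm.
23/10 = 2.3 sts per cm; 22.86 × 2.3 = 52.58 sts.
Next multiple of 7 → 56.
4.5 inches = 11.43 cm; × 3.4 = 38.86 → 39 rows.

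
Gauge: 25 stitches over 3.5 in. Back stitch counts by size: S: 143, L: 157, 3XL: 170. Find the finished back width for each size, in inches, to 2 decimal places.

25/3.5 = 7.143 sts per in.
S: 143 / 7.143 = 20.020 → 20.02 in.
L: 157 / 7.143 = 21.980 → 21.98 in.
3XL: 170 / 7.143 = 23.800 → 23.80 in.

S 20.02 inches; L 21.98 inches; 3XL 23.80 inches.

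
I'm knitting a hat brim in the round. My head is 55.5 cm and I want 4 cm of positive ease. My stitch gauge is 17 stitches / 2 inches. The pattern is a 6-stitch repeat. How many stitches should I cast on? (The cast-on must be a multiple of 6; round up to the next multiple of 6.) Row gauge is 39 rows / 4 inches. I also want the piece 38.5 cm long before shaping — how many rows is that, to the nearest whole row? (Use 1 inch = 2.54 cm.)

Finished = 55.5 + 4 = 59.5 cm.
59.5 cm × 1/2.54 = 23.43 inches.
17/2 = 8.5 sts per in; 23.43 × 8.5 = 199.11 sts.
Next multiple of 6 → 204.
38.5 cm = 15.16 inches; × 9.75 = 147.79 → 148 rows.

Cast on 204 stitches; work 148 rows.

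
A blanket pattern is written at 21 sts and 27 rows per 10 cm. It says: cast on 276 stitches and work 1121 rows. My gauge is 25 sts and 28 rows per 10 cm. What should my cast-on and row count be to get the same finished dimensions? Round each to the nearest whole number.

Cast on 329 stitches; work 1163 rows.

Stitches: 276 × 25/21 = 328.57 → 329.
Rows: 1121 × 28/27 = 1162.52 → 1163.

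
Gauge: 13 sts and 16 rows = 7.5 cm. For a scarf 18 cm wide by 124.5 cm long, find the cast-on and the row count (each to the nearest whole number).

Cast on 31 stitches and work 266 rows.

Stitch gauge = 13/7.5 = 1.733 sts/cm; 18 × 1.733 = 31.20 → 31 sts.
Row gauge = 16/7.5 = 2.133 rows/cm; 124.5 × 2.133 = 265.60 → 266 rows.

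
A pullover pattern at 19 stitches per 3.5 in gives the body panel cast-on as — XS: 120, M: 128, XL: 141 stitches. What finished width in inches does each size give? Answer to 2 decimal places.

XS 22.11 inches; M 23.58 inches; XL 25.97 inches.

19/3.5 = 5.429 sts per in.
XS: 120 / 5.429 = 22.105 → 22.11 in.
M: 128 / 5.429 = 23.579 → 23.58 in.
XL: 141 / 5.429 = 25.974 → 25.97 in.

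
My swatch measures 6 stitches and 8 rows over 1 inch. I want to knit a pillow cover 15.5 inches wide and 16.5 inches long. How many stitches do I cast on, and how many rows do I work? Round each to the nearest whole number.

Cast on 93 stitches and work 132 rows.

Stitch gauge = 6/1 = 6 sts/in; 15.5 × 6 = 93.00 → 93 sts.
Row gauge = 8/1 = 8 rows/in; 16.5 × 8 = 132.00 → 132 rows.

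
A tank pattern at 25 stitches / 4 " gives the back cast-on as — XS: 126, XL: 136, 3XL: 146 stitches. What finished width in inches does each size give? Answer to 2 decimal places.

25/4 = 6.25 sts per in.
XS: 126 / 6.25 = 20.160 → 20.16 in.
XL: 136 / 6.25 = 21.760 → 21.76 in.
3XL: 146 / 6.25 = 23.360 → 23.36 in.

XS 20.16 inches; XL 21.76 inches; 3XL 23.36 inches.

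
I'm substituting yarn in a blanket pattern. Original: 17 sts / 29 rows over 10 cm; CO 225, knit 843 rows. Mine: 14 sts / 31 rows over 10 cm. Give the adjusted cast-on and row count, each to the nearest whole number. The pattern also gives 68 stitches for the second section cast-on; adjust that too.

Cast on 185 stitches; work 901 rows; second section cast-on 56 stitches.

Stitches: 225 × 14/17 = 185.29 → 185.
Rows: 843 × 31/29 = 901.14 → 901.
second section cast-on: 68 × 14/17 = 56.00 → 56.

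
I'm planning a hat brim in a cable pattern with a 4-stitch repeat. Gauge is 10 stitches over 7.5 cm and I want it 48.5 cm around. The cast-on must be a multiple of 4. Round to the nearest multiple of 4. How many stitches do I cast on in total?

10 / 7.5 = 1.333 sts per cm.
48.5 × 1.333 = 64.67 sts.
Nearest multiple of 4: 64.

Cast on 64 stitches.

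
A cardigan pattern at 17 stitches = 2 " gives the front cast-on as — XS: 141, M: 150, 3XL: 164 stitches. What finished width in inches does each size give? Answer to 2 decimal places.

XS 16.59 inches; M 17.65 inches; 3XL 19.29 inches.

17/2 = 8.5 sts per in.
XS: 141 / 8.5 = 16.588 → 16.59 in.
M: 150 / 8.5 = 17.647 → 17.65 in.
3XL: 164 / 8.5 = 19.294 → 19.29 in.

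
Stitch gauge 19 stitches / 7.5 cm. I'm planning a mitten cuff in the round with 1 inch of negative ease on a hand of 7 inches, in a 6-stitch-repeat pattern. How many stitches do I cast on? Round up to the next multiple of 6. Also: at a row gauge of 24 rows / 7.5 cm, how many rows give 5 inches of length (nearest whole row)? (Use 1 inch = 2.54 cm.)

Finished = 7 − 1 = 6 inches.
6 inches × 2.54 = 15.24 cm.
19/7.5 = 2.533 sts per cm; 15.24 × 2.533 = 38.61 sts.
Next multiple of 6 → 42.
5 inches = 12.70 cm; × 3.2 = 40.64 → 41 rows.

Cast on 42 stitches; work 41 rows.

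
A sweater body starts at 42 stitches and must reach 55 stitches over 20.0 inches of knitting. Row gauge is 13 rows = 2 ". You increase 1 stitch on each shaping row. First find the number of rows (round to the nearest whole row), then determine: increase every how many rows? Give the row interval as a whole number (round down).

Increase every 10th row.

Rows = 20.0 × 6.5 = 130.0 → 130 rows.
Stitches to add: 13 → 13 shaping rows (at 1 st each).
130 / 13 = 10.00 → every 10 rows.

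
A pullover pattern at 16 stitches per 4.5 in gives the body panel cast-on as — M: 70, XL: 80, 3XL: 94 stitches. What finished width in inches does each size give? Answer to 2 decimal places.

16/4.5 = 3.556 sts per in.
M: 70 / 3.556 = 19.688 → 19.69 in.
XL: 80 / 3.556 = 22.500 → 22.50 in.
3XL: 94 / 3.556 = 26.438 → 26.44 in.

M 19.69 inches; XL 22.50 inches; 3XL 26.44 inches.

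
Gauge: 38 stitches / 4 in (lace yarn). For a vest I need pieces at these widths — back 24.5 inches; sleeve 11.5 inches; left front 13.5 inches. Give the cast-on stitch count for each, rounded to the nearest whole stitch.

Rate = 38/4 = 9.5 sts per in.
back: 24.5 × 9.5 = 232.75 → 233.
sleeve: 11.5 × 9.5 = 109.25 → 109.
left front: 13.5 × 9.5 = 128.25 → 128.

back 233; sleeve 109; left front 128.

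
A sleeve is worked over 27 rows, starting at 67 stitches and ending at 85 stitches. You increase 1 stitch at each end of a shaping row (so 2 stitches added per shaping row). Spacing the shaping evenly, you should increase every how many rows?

Increase every 3rd row.

Stitches to add: |85 − 67| = 18.
Shaping rows needed: 18 / 2 = 9.
27 rows / 9 = every 3 rows.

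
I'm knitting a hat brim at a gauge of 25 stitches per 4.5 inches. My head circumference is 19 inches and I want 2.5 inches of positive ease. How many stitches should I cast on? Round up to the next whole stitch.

Finished = 19 + 2.5 = 21.5 in.
25 / 4.5 = 5.556 sts per inch.
21.50 × 5.556 = 119.44 sts.
→ 120 sts.

120 stitches.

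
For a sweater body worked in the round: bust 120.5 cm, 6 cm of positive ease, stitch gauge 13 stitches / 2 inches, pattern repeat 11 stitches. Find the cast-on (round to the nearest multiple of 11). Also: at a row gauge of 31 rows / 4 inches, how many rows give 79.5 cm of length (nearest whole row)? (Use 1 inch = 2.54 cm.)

Finished = 120.5 + 6 = 126.5 cm.
126.5 cm × 1/2.54 = 49.80 inches.
13/2 = 6.5 sts per in; 49.80 × 6.5 = 323.72 sts.
Nearest multiple of 11 → 319.
79.5 cm = 31.30 inches; × 7.75 = 242.57 → 243 rows.

Cast on 319 stitches; work 243 rows.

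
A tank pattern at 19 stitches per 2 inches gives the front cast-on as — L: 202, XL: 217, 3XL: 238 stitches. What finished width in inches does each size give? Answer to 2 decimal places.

19/2 = 9.5 sts per in.
L: 202 / 9.5 = 21.263 → 21.26 in.
XL: 217 / 9.5 = 22.842 → 22.84 in.
3XL: 238 / 9.5 = 25.053 → 25.05 in.

L 21.26 inches; XL 22.84 inches; 3XL 25.05 inches.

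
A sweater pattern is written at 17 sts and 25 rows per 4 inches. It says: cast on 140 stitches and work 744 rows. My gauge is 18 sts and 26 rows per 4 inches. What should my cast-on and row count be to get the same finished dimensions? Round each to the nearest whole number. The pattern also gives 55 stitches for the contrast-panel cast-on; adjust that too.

Stitches: 140 × 18/17 = 148.24 → 148.
Rows: 744 × 26/25 = 773.76 → 774.
contrast-panel cast-on: 55 × 18/17 = 58.24 → 58.

Cast on 148 stitches; work 774 rows; contrast-panel cast-on 58 stitches.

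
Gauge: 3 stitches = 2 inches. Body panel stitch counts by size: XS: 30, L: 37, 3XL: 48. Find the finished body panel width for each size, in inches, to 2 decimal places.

3/2 = 1.5 sts per in.
XS: 30 / 1.5 = 20.000 → 20.00 in.
L: 37 / 1.5 = 24.667 → 24.67 in.
3XL: 48 / 1.5 = 32.000 → 32.00 in.

XS 20.00 inches; L 24.67 inches; 3XL 32.00 inches.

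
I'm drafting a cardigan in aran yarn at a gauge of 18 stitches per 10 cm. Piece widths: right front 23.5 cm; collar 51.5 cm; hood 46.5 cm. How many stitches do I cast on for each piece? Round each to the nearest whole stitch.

Rate = 18/10 = 1.8 sts per cm.
right front: 23.5 × 1.8 = 42.30 → 42.
collar: 51.5 × 1.8 = 92.70 → 93.
hood: 46.5 × 1.8 = 83.70 → 84.

right front 42; collar 93; hood 84.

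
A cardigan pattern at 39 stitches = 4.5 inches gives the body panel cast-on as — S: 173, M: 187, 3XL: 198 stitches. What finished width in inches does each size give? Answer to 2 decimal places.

39/4.5 = 8.667 sts per in.
S: 173 / 8.667 = 19.962 → 19.96 in.
M: 187 / 8.667 = 21.577 → 21.58 in.
3XL: 198 / 8.667 = 22.846 → 22.85 in.

S 19.96 inches; M 21.58 inches; 3XL 22.85 inches.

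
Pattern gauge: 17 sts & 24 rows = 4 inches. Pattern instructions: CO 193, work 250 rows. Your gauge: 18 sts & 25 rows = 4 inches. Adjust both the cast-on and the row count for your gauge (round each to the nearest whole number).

Stitches: 193 × 18/17 = 204.35 → 204.
Rows: 250 × 25/24 = 260.42 → 260.

Cast on 204 stitches; work 260 rows.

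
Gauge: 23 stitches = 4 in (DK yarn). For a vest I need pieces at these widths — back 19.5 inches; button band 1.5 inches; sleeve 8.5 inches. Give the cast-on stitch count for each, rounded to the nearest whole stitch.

Rate = 23/4 = 5.75 sts per in.
back: 19.5 × 5.75 = 112.12 → 112.
button band: 1.5 × 5.75 = 8.62 → 9.
sleeve: 8.5 × 5.75 = 48.88 → 49.

back 112; button band 9; sleeve 49.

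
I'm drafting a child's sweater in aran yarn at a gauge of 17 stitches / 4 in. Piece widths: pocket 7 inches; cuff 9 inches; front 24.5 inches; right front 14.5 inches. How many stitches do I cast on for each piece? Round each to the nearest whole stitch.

pocket 30; cuff 38; front 104; right front 62.

Rate = 17/4 = 4.25 sts per in.
pocket: 7 × 4.25 = 29.75 → 30.
cuff: 9 × 4.25 = 38.25 → 38.
front: 24.5 × 4.25 = 104.12 → 104.
right front: 14.5 × 4.25 = 61.62 → 62.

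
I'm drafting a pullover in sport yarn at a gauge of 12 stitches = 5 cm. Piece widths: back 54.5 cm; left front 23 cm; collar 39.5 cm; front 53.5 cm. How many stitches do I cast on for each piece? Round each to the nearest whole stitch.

Rate = 12/5 = 2.4 sts per cm.
back: 54.5 × 2.4 = 130.80 → 131.
left front: 23 × 2.4 = 55.20 → 55.
collar: 39.5 × 2.4 = 94.80 → 95.
front: 53.5 × 2.4 = 128.40 → 128.

back 131; left front 55; collar 95; front 128.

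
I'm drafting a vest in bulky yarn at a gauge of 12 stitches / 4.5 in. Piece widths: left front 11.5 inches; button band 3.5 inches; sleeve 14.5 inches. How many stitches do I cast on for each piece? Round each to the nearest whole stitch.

Rate = 12/4.5 = 2.667 sts per in.
left front: 11.5 × 2.667 = 30.67 → 31.
button band: 3.5 × 2.667 = 9.33 → 9.
sleeve: 14.5 × 2.667 = 38.67 → 39.

left front 31; button band 9; sleeve 39.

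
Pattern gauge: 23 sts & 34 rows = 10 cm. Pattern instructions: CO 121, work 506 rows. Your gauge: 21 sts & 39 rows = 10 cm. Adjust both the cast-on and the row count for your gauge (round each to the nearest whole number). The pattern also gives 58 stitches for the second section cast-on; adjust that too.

Cast on 110 stitches; work 580 rows; second section cast-on 53 stitches.

Stitches: 121 × 21/23 = 110.48 → 110.
Rows: 506 × 39/34 = 580.41 → 580.
second section cast-on: 58 × 21/23 = 52.96 → 53.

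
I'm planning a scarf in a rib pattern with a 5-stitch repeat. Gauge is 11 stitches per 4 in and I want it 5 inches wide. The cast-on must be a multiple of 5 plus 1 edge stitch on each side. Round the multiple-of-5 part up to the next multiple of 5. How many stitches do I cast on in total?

CO 17 sts.

11 / 4 = 2.75 sts per inch.
5 × 2.75 = 13.75 sts.
Less 2 edge sts → 11.75 for the repeat.
Next multiple of 5: 15.
Add back 2 edge sts → 17.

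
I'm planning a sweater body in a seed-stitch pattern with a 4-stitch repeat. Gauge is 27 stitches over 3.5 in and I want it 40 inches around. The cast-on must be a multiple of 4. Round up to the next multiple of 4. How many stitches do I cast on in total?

27 / 3.5 = 7.714 sts per inch.
40 × 7.714 = 308.57 sts.
Next multiple of 4: 312.

312 stitches.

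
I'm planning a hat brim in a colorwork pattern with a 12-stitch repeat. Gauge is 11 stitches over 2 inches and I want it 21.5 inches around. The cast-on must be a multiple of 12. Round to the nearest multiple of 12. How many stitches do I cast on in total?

Cast on 120 stitches.

11 / 2 = 5.5 sts per inch.
21.5 × 5.5 = 118.25 sts.
Nearest multiple of 12: 120.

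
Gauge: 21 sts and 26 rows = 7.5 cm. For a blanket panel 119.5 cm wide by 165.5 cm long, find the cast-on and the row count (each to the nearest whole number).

Stitch gauge = 21/7.5 = 2.8 sts/cm; 119.5 × 2.8 = 334.60 → 335 sts.
Row gauge = 26/7.5 = 3.467 rows/cm; 165.5 × 3.467 = 573.73 → 574 rows.

Cast on 335 stitches and work 574 rows.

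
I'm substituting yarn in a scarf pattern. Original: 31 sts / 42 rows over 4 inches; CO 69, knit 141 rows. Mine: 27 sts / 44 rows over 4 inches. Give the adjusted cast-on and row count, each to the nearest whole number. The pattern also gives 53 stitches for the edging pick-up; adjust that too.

Cast on 60 stitches; work 148 rows; edging pick-up 46 stitches.

Stitches: 69 × 27/31 = 60.10 → 60.
Rows: 141 × 44/42 = 147.71 → 148.
edging pick-up: 53 × 27/31 = 46.16 → 46.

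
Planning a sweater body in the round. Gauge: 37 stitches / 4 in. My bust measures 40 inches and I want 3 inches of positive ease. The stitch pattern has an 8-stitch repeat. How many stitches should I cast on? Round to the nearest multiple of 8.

400 stitches.

Finished = 40 + 3 = 43 inches.
37 / 4 = 9.25 sts/in.
43 × 9.25 = 397.75 sts.
Nearest multiple of 8: 400.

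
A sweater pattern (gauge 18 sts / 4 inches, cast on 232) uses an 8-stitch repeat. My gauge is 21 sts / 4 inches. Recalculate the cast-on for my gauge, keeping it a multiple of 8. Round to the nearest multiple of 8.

232 × 21 / 18 = 270.67.
Nearest multiple of 8: 272.

Cast on 272 stitches.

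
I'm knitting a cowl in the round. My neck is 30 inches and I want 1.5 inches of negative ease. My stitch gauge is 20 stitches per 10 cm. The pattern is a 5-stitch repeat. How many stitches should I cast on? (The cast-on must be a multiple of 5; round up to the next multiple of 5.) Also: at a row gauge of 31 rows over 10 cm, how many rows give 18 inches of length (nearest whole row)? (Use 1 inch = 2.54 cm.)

Finished = 30 − 1.5 = 28.5 inches.
28.5 inches × 2.54 = 72.39 cm.
20/10 = 2 sts per cm; 72.39 × 2 = 144.78 sts.
Next multiple of 5 → 145.
18 inches = 45.72 cm; × 3.1 = 141.73 → 142 rows.

Cast on 145 stitches; work 142 rows.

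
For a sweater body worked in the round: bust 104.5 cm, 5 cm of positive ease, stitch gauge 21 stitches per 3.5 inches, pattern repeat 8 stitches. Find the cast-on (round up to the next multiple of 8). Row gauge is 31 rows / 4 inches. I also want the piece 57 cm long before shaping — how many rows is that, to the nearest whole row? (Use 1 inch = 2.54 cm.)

Finished = 104.5 + 5 = 109.5 cm.
109.5 cm × 1/2.54 = 43.11 inches.
21/3.5 = 6 sts per in; 43.11 × 6 = 258.66 sts.
Next multiple of 8 → 264.
57 cm = 22.44 inches; × 7.75 = 173.92 → 174 rows.

Cast on 264 stitches; work 174 rows.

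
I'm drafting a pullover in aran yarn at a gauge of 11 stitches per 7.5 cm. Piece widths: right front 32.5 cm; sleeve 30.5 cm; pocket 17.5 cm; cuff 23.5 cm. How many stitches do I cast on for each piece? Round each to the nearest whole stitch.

right front 48; sleeve 45; pocket 26; cuff 34.

Rate = 11/7.5 = 1.467 sts per cm.
right front: 32.5 × 1.467 = 47.67 → 48.
sleeve: 30.5 × 1.467 = 44.73 → 45.
pocket: 17.5 × 1.467 = 25.67 → 26.
cuff: 23.5 × 1.467 = 34.47 → 34.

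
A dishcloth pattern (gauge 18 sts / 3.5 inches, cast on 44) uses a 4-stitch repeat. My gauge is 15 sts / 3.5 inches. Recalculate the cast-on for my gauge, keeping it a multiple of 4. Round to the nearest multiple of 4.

44 × 15 / 18 = 36.67.
Nearest multiple of 4: 36.

36 stitches.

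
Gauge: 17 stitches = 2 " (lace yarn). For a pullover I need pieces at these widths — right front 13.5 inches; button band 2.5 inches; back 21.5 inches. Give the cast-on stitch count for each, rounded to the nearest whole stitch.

Rate = 17/2 = 8.5 sts per in.
right front: 13.5 × 8.5 = 114.75 → 115.
button band: 2.5 × 8.5 = 21.25 → 21.
back: 21.5 × 8.5 = 182.75 → 183.

right front 115; button band 21; back 183.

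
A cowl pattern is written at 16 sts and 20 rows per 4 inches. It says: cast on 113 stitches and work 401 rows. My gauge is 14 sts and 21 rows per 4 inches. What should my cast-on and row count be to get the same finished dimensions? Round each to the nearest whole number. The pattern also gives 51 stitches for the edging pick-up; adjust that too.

Stitches: 113 × 14/16 = 98.88 → 99.
Rows: 401 × 21/20 = 421.05 → 421.
edging pick-up: 51 × 14/16 = 44.62 → 45.

Cast on 99 stitches; work 421 rows; edging pick-up 45 stitches.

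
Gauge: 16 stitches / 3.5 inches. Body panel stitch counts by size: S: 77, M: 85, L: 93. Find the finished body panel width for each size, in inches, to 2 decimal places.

S 16.84 inches; M 18.59 inches; L 20.34 inches.

16/3.5 = 4.571 sts per in.
S: 77 / 4.571 = 16.844 → 16.84 in.
M: 85 / 4.571 = 18.594 → 18.59 in.
L: 93 / 4.571 = 20.344 → 20.34 in.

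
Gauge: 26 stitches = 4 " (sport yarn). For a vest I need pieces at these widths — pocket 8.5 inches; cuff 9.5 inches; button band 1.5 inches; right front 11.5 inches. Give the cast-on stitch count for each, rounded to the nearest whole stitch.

pocket 55; cuff 62; button band 10; right front 75.

Rate = 26/4 = 6.5 sts per in.
pocket: 8.5 × 6.5 = 55.25 → 55.
cuff: 9.5 × 6.5 = 61.75 → 62.
button band: 1.5 × 6.5 = 9.75 → 10.
right front: 11.5 × 6.5 = 74.75 → 75.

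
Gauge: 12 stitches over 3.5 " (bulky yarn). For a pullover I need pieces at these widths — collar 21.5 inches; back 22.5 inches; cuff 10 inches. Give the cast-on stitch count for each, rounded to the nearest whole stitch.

Rate = 12/3.5 = 3.429 sts per in.
collar: 21.5 × 3.429 = 73.71 → 74.
back: 22.5 × 3.429 = 77.14 → 77.
cuff: 10 × 3.429 = 34.29 → 34.

collar 74; back 77; cuff 34.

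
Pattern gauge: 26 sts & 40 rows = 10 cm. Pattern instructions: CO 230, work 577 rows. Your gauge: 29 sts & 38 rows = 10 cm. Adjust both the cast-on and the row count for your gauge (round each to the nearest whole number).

Cast on 257 stitches; work 548 rows.

Stitches: 230 × 29/26 = 256.54 → 257.
Rows: 577 × 38/40 = 548.15 → 548.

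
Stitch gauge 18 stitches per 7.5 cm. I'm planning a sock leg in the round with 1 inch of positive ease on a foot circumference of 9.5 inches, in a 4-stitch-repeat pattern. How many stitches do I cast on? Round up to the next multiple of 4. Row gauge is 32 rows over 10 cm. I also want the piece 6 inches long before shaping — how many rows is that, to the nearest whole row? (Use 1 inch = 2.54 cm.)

Cast on 68 stitches; work 49 rows.

Finished = 9.5 + 1 = 10.5 inches.
10.5 inches × 2.54 = 26.67 cm.
18/7.5 = 2.4 sts per cm; 26.67 × 2.4 = 64.01 sts.
Next multiple of 4 → 68.
6 inches = 15.24 cm; × 3.2 = 48.77 → 49 rows.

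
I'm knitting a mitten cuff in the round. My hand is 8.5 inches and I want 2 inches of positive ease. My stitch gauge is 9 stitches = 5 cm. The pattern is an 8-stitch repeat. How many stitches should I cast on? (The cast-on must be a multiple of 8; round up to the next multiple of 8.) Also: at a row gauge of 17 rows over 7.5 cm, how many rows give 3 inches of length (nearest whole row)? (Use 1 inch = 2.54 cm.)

Finished = 8.5 + 2 = 10.5 inches.
10.5 inches × 2.54 = 26.67 cm.
9/5 = 1.8 sts per cm; 26.67 × 1.8 = 48.01 sts.
Next multiple of 8 → 56.
3 inches = 7.62 cm; × 2.267 = 17.27 → 17 rows.

Cast on 56 stitches; work 17 rows.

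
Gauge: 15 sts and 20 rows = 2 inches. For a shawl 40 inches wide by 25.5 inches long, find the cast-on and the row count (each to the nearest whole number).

Stitch gauge = 15/2 = 7.5 sts/in; 40 × 7.5 = 300.00 → 300 sts.
Row gauge = 20/2 = 10 rows/in; 25.5 × 10 = 255.00 → 255 rows.

Cast on 300 stitches and work 255 rows.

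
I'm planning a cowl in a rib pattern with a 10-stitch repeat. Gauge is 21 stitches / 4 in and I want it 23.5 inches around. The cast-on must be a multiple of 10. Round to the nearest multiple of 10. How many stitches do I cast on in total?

Cast on 120 stitches.

21 / 4 = 5.25 sts per inch.
23.5 × 5.25 = 123.38 sts.
Nearest multiple of 10: 120.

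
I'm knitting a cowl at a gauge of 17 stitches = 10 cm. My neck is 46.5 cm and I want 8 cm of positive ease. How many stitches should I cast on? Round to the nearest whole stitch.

Finished = 46.5 + 8 = 54.5 cm.
17 / 10 = 1.7 sts per cm.
54.50 × 1.7 = 92.65 sts.
→ 93 sts.

93 stitches.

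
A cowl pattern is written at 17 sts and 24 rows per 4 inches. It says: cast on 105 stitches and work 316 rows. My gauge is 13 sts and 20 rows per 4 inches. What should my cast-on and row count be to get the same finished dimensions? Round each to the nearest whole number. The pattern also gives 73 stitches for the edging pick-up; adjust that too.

Stitches: 105 × 13/17 = 80.29 → 80.
Rows: 316 × 20/24 = 263.33 → 263.
edging pick-up: 73 × 13/17 = 55.82 → 56.

Cast on 80 stitches; work 263 rows; edging pick-up 56 stitches.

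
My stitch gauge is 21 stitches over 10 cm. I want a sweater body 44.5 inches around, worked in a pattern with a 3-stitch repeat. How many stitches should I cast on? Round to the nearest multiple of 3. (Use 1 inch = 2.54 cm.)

44.5 in = 44.5 × 2.54 = 113.03 cm.
21 / 10 = 2.1 sts/cm.
113.03 × 2.1 = 237.36 sts.
→ 237.

237 stitches.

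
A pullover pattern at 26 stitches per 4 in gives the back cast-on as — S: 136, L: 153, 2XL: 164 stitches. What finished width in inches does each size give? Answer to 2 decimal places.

26/4 = 6.5 sts per in.
S: 136 / 6.5 = 20.923 → 20.92 in.
L: 153 / 6.5 = 23.538 → 23.54 in.
2XL: 164 / 6.5 = 25.231 → 25.23 in.

S 20.92 inches; L 23.54 inches; 2XL 25.23 inches.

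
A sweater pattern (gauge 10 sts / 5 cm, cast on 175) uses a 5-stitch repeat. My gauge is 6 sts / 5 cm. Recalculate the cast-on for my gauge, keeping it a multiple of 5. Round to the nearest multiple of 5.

175 × 6 / 10 = 105.00.
Nearest multiple of 5: 105.

105 stitches.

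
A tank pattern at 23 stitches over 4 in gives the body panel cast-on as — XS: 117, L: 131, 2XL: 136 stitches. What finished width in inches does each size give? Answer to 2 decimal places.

23/4 = 5.75 sts per in.
XS: 117 / 5.75 = 20.348 → 20.35 in.
L: 131 / 5.75 = 22.783 → 22.78 in.
2XL: 136 / 5.75 = 23.652 → 23.65 in.

XS 20.35 inches; L 22.78 inches; 2XL 23.65 inches.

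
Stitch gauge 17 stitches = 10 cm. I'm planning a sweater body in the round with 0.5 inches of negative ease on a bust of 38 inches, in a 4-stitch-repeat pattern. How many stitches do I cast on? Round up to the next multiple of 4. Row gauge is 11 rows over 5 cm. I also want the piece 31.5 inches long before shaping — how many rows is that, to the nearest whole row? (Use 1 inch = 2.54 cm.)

Cast on 164 stitches; work 176 rows.

Finished = 38 − 0.5 = 37.5 inches.
37.5 inches × 2.54 = 95.25 cm.
17/10 = 1.7 sts per cm; 95.25 × 1.7 = 161.93 sts.
Next multiple of 4 → 164.
31.5 inches = 80.01 cm; × 2.2 = 176.02 → 176 rows.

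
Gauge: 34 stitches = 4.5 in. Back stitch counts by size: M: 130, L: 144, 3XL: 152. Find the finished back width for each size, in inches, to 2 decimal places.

M 17.21 inches; L 19.06 inches; 3XL 20.12 inches.

34/4.5 = 7.556 sts per in.
M: 130 / 7.556 = 17.206 → 17.21 in.
L: 144 / 7.556 = 19.059 → 19.06 in.
3XL: 152 / 7.556 = 20.118 → 20.12 in.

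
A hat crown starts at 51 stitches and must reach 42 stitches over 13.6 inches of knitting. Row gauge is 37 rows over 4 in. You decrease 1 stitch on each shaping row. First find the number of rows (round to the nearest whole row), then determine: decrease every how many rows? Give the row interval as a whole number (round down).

Decrease every 14th row.

Rows = 13.6 × 9.25 = 125.8 → 126 rows.
Stitches to remove: 9 → 9 shaping rows (at 1 st each).
126 / 9 = 14.00 → every 14 rows.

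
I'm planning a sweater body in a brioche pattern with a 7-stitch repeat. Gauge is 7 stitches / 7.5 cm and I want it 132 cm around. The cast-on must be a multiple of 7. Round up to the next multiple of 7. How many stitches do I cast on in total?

126 stitches.

7 / 7.5 = 0.933 sts per cm.
132 × 0.933 = 123.20 sts.
Next multiple of 7: 126.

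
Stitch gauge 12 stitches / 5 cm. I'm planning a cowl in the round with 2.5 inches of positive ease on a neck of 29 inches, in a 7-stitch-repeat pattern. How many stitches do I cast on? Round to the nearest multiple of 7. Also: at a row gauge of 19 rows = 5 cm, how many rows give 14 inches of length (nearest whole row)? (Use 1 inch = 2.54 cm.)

Cast on 189 stitches; work 135 rows.

Finished = 29 + 2.5 = 31.5 inches.
31.5 inches × 2.54 = 80.01 cm.
12/5 = 2.4 sts per cm; 80.01 × 2.4 = 192.02 sts.
Nearest multiple of 7 → 189.
14 inches = 35.56 cm; × 3.8 = 135.13 → 135 rows.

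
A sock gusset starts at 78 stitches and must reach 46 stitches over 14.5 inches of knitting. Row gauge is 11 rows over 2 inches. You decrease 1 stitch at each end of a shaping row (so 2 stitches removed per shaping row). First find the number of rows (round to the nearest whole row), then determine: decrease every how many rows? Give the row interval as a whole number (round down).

Decrease every 5th row.

Rows = 14.5 × 5.5 = 79.8 → 80 rows.
Stitches to remove: 32 → 16 shaping rows (at 2 st each).
80 / 16 = 5.00 → every 5 rows.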